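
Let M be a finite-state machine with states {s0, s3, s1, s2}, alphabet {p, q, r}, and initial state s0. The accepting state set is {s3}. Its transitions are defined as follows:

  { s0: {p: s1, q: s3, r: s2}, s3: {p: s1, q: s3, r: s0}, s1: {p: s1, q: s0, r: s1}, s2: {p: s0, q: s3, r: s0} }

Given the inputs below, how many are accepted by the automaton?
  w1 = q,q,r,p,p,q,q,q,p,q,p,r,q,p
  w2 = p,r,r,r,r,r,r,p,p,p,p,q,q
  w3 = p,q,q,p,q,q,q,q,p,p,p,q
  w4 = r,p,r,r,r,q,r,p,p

1

w1: s0 → s3 → s3 → s0 → s1 → s1 → s0 → s3 → s3 → s1 → s0 → s1 → s1 → s0 → s1  → end s1, rejected
w2: s0 → s1 → s1 → s1 → s1 → s1 → s1 → s1 → s1 → s1 → s1 → s1 → s0 → s3  → end s3, accepted
w3: s0 → s1 → s0 → s3 → s1 → s0 → s3 → s3 → s3 → s1 → s1 → s1 → s0  → end s0, rejected
w4: s0 → s2 → s0 → s2 → s0 → s2 → s3 → s0 → s1 → s1  → end s1, rejected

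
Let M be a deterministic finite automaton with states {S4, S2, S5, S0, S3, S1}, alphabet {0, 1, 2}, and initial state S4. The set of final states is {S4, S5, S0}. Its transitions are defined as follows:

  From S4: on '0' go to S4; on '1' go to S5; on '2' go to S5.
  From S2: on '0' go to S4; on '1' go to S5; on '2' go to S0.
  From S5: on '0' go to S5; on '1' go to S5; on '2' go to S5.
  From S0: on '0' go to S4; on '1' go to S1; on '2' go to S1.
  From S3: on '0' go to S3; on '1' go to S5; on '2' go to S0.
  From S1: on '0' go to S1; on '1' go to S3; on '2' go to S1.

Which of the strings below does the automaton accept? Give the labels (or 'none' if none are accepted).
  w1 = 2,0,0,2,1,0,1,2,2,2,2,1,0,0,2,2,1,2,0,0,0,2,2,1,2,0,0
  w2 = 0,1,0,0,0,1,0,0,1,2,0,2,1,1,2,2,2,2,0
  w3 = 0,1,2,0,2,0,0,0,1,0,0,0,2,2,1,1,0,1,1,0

w1: S4 → S5 → S5 → S5 → S5 → S5 → S5 → S5 → S5 → S5 → S5 → S5 → S5 → S5 → S5 → S5 → S5 → S5 → S5 → S5 → S5 → S5 → S5 → S5 → S5 → S5 → S5 → S5  → end S5, accepted
w2: S4 → S4 → S5 → S5 → S5 → S5 → S5 → S5 → S5 → S5 → S5 → S5 → S5 → S5 → S5 → S5 → S5 → S5 → S5 → S5  → end S5, accepted
w3: S4 → S4 → S5 → S5 → S5 → S5 → S5 → S5 → S5 → S5 → S5 → S5 → S5 → S5 → S5 → S5 → S5 → S5 → S5 → S5 → S5  → end S5, accepted

w1, w2, w3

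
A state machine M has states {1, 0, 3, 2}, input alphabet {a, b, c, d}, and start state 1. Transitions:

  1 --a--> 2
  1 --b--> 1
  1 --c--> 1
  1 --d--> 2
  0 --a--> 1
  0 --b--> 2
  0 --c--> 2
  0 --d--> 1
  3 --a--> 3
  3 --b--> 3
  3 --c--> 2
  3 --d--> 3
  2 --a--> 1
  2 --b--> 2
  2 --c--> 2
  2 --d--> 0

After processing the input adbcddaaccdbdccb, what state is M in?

2

start at 1
read 'a': 1 → 2
read 'd': 2 → 0
read 'b': 0 → 2
read 'c': 2 → 2
read 'd': 2 → 0
read 'd': 0 → 1
read 'a': 1 → 2
read 'a': 2 → 1
read 'c': 1 → 1
read 'c': 1 → 1
read 'd': 1 → 2
read 'b': 2 → 2
read 'd': 2 → 0
read 'c': 0 → 2
read 'c': 2 → 2
read 'b': 2 → 2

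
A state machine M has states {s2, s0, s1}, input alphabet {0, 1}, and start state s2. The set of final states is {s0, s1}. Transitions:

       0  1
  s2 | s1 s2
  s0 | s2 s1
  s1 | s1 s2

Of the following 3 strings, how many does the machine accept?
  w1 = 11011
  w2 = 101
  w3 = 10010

1

w1: s2 → s2 → s2 → s1 → s2 → s2  → end s2, rejected
w2: s2 → s2 → s1 → s2  → end s2, rejected
w3: s2 → s2 → s1 → s1 → s2 → s1  → end s1, accepted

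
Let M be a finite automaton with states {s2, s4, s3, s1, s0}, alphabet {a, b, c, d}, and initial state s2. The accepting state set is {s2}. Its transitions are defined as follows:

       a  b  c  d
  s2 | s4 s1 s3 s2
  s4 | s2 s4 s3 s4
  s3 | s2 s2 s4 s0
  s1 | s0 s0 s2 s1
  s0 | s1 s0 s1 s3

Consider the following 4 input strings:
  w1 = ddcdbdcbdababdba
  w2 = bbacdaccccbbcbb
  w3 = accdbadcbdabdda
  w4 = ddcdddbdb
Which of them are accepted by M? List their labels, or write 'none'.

w1: Trace: s2 -d-> s2 -d-> s2 -c-> s3 -d-> s0 -b-> s0 -d-> s3 -c-> s4 -b-> s4 -d-> s4 -a-> s2 -b-> s1 -a-> s0 -b-> s0 -d-> s3 -b-> s2 -a-> s4  → end s4, rejected
w2: Trace: s2 -b-> s1 -b-> s0 -a-> s1 -c-> s2 -d-> s2 -a-> s4 -c-> s3 -c-> s4 -c-> s3 -c-> s4 -b-> s4 -b-> s4 -c-> s3 -b-> s2 -b-> s1  → end s1, rejected
w3: Trace: s2 -a-> s4 -c-> s3 -c-> s4 -d-> s4 -b-> s4 -a-> s2 -d-> s2 -c-> s3 -b-> s2 -d-> s2 -a-> s4 -b-> s4 -d-> s4 -d-> s4 -a-> s2  → end s2, accepted
w4: Trace: s2 -d-> s2 -d-> s2 -c-> s3 -d-> s0 -d-> s3 -d-> s0 -b-> s0 -d-> s3 -b-> s2  → end s2, accepted

w3, w4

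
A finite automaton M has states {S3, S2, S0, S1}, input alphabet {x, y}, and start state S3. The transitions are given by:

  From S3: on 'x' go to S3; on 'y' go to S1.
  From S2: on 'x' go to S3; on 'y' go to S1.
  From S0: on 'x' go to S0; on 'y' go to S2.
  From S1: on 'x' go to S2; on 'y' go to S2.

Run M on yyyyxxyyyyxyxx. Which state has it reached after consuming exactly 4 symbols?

S2

Trace: S3 -y-> S1 -y-> S2 -y-> S1 -y-> S2
After 4 symbols: S2.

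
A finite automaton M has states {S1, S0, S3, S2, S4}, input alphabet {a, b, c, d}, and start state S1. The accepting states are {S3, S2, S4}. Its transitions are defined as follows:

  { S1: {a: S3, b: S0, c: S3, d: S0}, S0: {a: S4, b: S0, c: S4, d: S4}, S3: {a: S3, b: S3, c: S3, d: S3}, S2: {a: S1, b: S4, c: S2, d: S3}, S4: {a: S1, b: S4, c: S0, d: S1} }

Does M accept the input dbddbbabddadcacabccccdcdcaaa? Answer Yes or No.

Trace: S1 -d-> S0 -b-> S0 -d-> S4 -d-> S1 -b-> S0 -b-> S0 -a-> S4 -b-> S4 -d-> S1 -d-> S0 -a-> S4 -d-> S1 -c-> S3 -a-> S3 -c-> S3 -a-> S3 -b-> S3 -c-> S3 -c-> S3 -c-> S3 -c-> S3 -d-> S3 -c-> S3 -d-> S3 -c-> S3 -a-> S3 -a-> S3 -a-> S3
End state S3 is accepting.

Yes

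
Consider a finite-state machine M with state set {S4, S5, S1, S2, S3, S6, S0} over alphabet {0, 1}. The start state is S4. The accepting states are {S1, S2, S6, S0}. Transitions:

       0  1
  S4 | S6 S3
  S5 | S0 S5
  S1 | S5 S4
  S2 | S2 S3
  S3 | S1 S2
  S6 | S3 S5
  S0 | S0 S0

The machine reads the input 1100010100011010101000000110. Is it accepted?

Yes

S4 → S3 → S2 → S2 → S2 → S2 → S3 → S1 → S4 → S6 → S3 → S1 → S4 → S3 → S1 → S4 → S6 → S5 → S0 → S0 → S0 → S0 → S0 → S0 → S0 → S0 → S0 → S0 → S0
End state S0 is accepting.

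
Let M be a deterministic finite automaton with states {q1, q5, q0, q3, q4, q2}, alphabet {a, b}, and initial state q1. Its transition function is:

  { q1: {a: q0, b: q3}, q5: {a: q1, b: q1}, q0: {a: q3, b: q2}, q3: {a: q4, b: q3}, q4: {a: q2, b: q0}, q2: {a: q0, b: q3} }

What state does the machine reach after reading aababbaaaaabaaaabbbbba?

q4

q1 → q0 → q3 → q3 → q4 → q0 → q2 → q0 → q3 → q4 → q2 → q0 → q2 → q0 → q3 → q4 → q2 → q3 → q3 → q3 → q3 → q3 → q4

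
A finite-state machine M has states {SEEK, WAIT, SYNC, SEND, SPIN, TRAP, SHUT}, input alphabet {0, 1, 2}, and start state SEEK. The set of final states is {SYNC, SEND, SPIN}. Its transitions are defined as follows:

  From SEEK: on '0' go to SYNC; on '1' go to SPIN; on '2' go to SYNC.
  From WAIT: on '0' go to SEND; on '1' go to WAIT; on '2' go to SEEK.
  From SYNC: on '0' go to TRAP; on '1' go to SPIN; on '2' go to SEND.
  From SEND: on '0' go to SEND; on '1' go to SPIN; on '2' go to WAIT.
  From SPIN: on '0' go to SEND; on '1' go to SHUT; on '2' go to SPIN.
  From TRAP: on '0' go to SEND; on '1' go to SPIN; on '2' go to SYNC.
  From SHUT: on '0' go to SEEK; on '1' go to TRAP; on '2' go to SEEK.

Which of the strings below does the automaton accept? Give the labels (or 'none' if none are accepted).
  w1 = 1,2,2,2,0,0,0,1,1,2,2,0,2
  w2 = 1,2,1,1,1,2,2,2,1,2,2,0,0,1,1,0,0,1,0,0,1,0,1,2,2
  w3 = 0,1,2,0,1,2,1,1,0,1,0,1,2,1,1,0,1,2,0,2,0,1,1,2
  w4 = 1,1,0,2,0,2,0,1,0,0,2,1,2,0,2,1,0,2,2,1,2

w1, w2, w4

w1: Trace: SEEK -1-> SPIN -2-> SPIN -2-> SPIN -2-> SPIN -0-> SEND -0-> SEND -0-> SEND -1-> SPIN -1-> SHUT -2-> SEEK -2-> SYNC -0-> TRAP -2-> SYNC  → end SYNC, accepted
w2: Trace: SEEK -1-> SPIN -2-> SPIN -1-> SHUT -1-> TRAP -1-> SPIN -2-> SPIN -2-> SPIN -2-> SPIN -1-> SHUT -2-> SEEK -2-> SYNC -0-> TRAP -0-> SEND -1-> SPIN -1-> SHUT -0-> SEEK -0-> SYNC -1-> SPIN -0-> SEND -0-> SEND -1-> SPIN -0-> SEND -1-> SPIN -2-> SPIN -2-> SPIN  → end SPIN, accepted
w3: Trace: SEEK -0-> SYNC -1-> SPIN -2-> SPIN -0-> SEND -1-> SPIN -2-> SPIN -1-> SHUT -1-> TRAP -0-> SEND -1-> SPIN -0-> SEND -1-> SPIN -2-> SPIN -1-> SHUT -1-> TRAP -0-> SEND -1-> SPIN -2-> SPIN -0-> SEND -2-> WAIT -0-> SEND -1-> SPIN -1-> SHUT -2-> SEEK  → end SEEK, rejected
w4: Trace: SEEK -1-> SPIN -1-> SHUT -0-> SEEK -2-> SYNC -0-> TRAP -2-> SYNC -0-> TRAP -1-> SPIN -0-> SEND -0-> SEND -2-> WAIT -1-> WAIT -2-> SEEK -0-> SYNC -2-> SEND -1-> SPIN -0-> SEND -2-> WAIT -2-> SEEK -1-> SPIN -2-> SPIN  → end SPIN, accepted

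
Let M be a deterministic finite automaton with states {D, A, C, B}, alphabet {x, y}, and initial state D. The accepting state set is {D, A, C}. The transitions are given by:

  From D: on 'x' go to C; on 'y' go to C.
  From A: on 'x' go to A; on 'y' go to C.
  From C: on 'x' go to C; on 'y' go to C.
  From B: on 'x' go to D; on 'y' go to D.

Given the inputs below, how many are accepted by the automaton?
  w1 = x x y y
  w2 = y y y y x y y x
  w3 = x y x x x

3

w1: Trace: D -x-> C -x-> C -y-> C -y-> C  → end C, accepted
w2: Trace: D -y-> C -y-> C -y-> C -y-> C -x-> C -y-> C -y-> C -x-> C  → end C, accepted
w3: Trace: D -x-> C -y-> C -x-> C -x-> C -x-> C  → end C, accepted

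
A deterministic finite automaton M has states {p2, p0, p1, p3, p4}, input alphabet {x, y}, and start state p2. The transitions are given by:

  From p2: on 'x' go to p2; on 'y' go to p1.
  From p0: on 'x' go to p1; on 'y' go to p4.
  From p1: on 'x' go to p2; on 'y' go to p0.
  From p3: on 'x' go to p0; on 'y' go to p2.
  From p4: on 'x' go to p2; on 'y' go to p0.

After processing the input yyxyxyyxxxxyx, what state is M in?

p2

p2 → p1 → p0 → p1 → p0 → p1 → p0 → p4 → p2 → p2 → p2 → p2 → p1 → p2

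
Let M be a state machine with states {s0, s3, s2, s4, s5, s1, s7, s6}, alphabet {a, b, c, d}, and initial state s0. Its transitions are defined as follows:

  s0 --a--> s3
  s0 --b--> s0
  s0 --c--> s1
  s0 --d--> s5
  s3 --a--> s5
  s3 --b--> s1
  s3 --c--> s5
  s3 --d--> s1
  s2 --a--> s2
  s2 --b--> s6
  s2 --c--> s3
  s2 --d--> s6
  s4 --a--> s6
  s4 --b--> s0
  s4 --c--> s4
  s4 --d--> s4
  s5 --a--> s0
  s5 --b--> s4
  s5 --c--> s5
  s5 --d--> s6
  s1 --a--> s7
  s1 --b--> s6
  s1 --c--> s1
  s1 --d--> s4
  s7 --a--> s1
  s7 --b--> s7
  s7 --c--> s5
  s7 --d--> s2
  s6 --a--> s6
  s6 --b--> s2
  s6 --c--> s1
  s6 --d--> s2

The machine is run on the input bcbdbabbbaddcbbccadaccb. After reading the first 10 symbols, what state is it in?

start at s0
read 'b': s0 → s0
read 'c': s0 → s1
read 'b': s1 → s6
read 'd': s6 → s2
read 'b': s2 → s6
read 'a': s6 → s6
read 'b': s6 → s2
read 'b': s2 → s6
read 'b': s6 → s2
read 'a': s2 → s2
After 10 symbols: s2.

s2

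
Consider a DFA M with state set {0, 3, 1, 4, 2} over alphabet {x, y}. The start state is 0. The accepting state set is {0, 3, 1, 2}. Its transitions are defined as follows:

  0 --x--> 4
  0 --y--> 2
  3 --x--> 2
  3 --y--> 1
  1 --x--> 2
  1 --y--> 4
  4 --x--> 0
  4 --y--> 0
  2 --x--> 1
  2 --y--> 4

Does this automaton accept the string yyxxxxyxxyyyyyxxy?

0 → 2 → 4 → 0 → 4 → 0 → 4 → 0 → 4 → 0 → 2 → 4 → 0 → 2 → 4 → 0 → 4 → 0
End state 0 is accepting.

Yes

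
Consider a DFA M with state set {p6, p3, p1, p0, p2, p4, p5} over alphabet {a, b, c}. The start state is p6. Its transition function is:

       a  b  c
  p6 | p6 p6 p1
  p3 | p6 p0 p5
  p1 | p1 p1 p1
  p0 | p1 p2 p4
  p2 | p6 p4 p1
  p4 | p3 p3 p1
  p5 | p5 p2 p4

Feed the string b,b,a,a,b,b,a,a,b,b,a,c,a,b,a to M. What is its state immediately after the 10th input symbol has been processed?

p6 → p6 → p6 → p6 → p6 → p6 → p6 → p6 → p6 → p6 → p6
After 10 symbols: p6.

p6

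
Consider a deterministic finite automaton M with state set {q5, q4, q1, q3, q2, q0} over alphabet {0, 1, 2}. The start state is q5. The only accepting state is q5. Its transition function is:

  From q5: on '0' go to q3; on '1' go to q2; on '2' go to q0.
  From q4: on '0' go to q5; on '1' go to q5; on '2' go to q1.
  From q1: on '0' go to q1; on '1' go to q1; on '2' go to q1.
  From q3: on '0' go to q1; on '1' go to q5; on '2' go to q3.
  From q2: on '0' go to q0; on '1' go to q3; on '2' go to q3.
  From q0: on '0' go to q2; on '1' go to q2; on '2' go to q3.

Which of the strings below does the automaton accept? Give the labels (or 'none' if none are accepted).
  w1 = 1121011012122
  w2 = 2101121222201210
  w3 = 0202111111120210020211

none

w1: q5 → q2 → q3 → q3 → q5 → q3 → q5 → q2 → q0 → q2 → q3 → q5 → q0 → q3  → end q3, rejected
w2: q5 → q0 → q2 → q0 → q2 → q3 → q3 → q5 → q0 → q3 → q3 → q3 → q1 → q1 → q1 → q1 → q1  → end q1, rejected
w3: q5 → q3 → q3 → q1 → q1 → q1 → q1 → q1 → q1 → q1 → q1 → q1 → q1 → q1 → q1 → q1 → q1 → q1 → q1 → q1 → q1 → q1 → q1  → end q1, rejected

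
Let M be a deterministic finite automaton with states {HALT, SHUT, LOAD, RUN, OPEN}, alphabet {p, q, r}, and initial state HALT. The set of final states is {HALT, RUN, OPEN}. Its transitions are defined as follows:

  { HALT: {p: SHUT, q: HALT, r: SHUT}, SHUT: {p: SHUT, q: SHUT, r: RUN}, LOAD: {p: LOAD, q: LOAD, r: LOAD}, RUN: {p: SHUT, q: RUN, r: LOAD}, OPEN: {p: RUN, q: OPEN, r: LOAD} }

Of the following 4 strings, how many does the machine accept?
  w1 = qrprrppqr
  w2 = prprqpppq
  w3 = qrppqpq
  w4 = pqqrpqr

1

w1: Trace: HALT -q-> HALT -r-> SHUT -p-> SHUT -r-> RUN -r-> LOAD -p-> LOAD -p-> LOAD -q-> LOAD -r-> LOAD  → end LOAD, rejected
w2: Trace: HALT -p-> SHUT -r-> RUN -p-> SHUT -r-> RUN -q-> RUN -p-> SHUT -p-> SHUT -p-> SHUT -q-> SHUT  → end SHUT, rejected
w3: Trace: HALT -q-> HALT -r-> SHUT -p-> SHUT -p-> SHUT -q-> SHUT -p-> SHUT -q-> SHUT  → end SHUT, rejected
w4: Trace: HALT -p-> SHUT -q-> SHUT -q-> SHUT -r-> RUN -p-> SHUT -q-> SHUT -r-> RUN  → end RUN, accepted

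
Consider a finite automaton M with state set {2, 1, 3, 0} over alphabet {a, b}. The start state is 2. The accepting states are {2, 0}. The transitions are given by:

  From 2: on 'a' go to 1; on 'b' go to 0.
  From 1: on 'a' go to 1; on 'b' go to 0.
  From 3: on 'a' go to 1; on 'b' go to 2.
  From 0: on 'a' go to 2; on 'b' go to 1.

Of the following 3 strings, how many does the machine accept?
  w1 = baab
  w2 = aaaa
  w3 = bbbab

w1: Trace: 2 -b-> 0 -a-> 2 -a-> 1 -b-> 0  → end 0, accepted
w2: Trace: 2 -a-> 1 -a-> 1 -a-> 1 -a-> 1  → end 1, rejected
w3: Trace: 2 -b-> 0 -b-> 1 -b-> 0 -a-> 2 -b-> 0  → end 0, accepted

2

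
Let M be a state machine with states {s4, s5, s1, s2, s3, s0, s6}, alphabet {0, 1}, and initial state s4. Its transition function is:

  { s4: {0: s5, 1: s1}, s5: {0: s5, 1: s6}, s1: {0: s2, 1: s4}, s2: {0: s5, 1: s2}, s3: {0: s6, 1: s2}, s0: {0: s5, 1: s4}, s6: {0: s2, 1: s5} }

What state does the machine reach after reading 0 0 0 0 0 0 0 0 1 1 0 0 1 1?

s4 → s5 → s5 → s5 → s5 → s5 → s5 → s5 → s5 → s6 → s5 → s5 → s5 → s6 → s5

s5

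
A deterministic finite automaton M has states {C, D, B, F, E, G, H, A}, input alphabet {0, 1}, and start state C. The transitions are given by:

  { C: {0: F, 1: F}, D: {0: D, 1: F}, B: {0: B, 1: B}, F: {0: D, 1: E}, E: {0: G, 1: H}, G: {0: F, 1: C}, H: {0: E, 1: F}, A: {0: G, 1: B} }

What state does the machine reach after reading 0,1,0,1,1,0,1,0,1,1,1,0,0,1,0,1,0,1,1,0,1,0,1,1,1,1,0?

C → F → E → G → C → F → D → F → D → F → E → H → E → G → C → F → E → G → C → F → D → F → D → F → E → H → F → D

D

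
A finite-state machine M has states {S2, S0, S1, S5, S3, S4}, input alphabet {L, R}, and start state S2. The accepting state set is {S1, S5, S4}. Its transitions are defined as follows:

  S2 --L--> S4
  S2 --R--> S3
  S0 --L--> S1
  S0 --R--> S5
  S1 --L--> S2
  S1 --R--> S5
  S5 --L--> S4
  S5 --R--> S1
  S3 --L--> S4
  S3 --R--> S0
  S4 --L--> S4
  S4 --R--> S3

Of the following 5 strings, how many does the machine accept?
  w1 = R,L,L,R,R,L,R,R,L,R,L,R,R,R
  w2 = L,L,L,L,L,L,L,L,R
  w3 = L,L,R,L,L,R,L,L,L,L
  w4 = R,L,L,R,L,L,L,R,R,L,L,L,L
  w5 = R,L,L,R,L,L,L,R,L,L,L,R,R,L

4

w1: Trace: S2 -R-> S3 -L-> S4 -L-> S4 -R-> S3 -R-> S0 -L-> S1 -R-> S5 -R-> S1 -L-> S2 -R-> S3 -L-> S4 -R-> S3 -R-> S0 -R-> S5  → end S5, accepted
w2: Trace: S2 -L-> S4 -L-> S4 -L-> S4 -L-> S4 -L-> S4 -L-> S4 -L-> S4 -L-> S4 -R-> S3  → end S3, rejected
w3: Trace: S2 -L-> S4 -L-> S4 -R-> S3 -L-> S4 -L-> S4 -R-> S3 -L-> S4 -L-> S4 -L-> S4 -L-> S4  → end S4, accepted
w4: Trace: S2 -R-> S3 -L-> S4 -L-> S4 -R-> S3 -L-> S4 -L-> S4 -L-> S4 -R-> S3 -R-> S0 -L-> S1 -L-> S2 -L-> S4 -L-> S4  → end S4, accepted
w5: Trace: S2 -R-> S3 -L-> S4 -L-> S4 -R-> S3 -L-> S4 -L-> S4 -L-> S4 -R-> S3 -L-> S4 -L-> S4 -L-> S4 -R-> S3 -R-> S0 -L-> S1  → end S1, accepted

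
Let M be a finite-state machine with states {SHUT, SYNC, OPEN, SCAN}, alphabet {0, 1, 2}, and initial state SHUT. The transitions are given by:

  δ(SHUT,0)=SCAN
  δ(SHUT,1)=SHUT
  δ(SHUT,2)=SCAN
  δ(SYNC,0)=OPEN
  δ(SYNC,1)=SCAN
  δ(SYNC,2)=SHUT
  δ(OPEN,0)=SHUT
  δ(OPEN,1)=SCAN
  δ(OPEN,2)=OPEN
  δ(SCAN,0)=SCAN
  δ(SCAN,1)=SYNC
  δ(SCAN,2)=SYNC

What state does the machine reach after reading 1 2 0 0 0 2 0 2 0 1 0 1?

SYNC

Trace: SHUT -1-> SHUT -2-> SCAN -0-> SCAN -0-> SCAN -0-> SCAN -2-> SYNC -0-> OPEN -2-> OPEN -0-> SHUT -1-> SHUT -0-> SCAN -1-> SYNC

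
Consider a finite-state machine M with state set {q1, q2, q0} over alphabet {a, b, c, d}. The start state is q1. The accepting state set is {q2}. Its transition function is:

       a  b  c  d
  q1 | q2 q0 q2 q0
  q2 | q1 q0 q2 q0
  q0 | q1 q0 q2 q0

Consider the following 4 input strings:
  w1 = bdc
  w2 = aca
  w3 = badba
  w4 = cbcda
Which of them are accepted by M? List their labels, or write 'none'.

w1: q1 → q0 → q0 → q2  → end q2, accepted
w2: q1 → q2 → q2 → q1  → end q1, rejected
w3: q1 → q0 → q1 → q0 → q0 → q1  → end q1, rejected
w4: q1 → q2 → q0 → q2 → q0 → q1  → end q1, rejected

w1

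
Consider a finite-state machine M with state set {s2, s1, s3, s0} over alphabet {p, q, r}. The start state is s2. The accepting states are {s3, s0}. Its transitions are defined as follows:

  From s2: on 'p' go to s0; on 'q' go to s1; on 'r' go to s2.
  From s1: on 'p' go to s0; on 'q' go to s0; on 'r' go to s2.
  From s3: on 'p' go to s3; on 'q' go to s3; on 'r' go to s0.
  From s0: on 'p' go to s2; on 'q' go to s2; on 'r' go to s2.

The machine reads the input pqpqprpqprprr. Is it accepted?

No

s2 → s0 → s2 → s0 → s2 → s0 → s2 → s0 → s2 → s0 → s2 → s0 → s2 → s2
End state s2 is not accepting.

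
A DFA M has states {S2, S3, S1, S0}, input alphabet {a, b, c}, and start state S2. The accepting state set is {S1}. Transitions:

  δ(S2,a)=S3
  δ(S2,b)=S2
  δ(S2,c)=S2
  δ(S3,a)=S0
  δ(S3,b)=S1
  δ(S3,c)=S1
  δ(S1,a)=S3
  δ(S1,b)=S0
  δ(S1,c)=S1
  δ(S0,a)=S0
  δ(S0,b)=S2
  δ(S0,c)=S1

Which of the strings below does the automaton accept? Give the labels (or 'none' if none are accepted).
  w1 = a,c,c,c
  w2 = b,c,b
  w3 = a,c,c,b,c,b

w1:
  start at S2
  read 'a': S2 → S3
  read 'c': S3 → S1
  read 'c': S1 → S1
  read 'c': S1 → S1
  end S1, accepted
w2:
  start at S2
  read 'b': S2 → S2
  read 'c': S2 → S2
  read 'b': S2 → S2
  end S2, rejected
w3:
  start at S2
  read 'a': S2 → S3
  read 'c': S3 → S1
  read 'c': S1 → S1
  read 'b': S1 → S0
  read 'c': S0 → S1
  read 'b': S1 → S0
  end S0, rejected

w1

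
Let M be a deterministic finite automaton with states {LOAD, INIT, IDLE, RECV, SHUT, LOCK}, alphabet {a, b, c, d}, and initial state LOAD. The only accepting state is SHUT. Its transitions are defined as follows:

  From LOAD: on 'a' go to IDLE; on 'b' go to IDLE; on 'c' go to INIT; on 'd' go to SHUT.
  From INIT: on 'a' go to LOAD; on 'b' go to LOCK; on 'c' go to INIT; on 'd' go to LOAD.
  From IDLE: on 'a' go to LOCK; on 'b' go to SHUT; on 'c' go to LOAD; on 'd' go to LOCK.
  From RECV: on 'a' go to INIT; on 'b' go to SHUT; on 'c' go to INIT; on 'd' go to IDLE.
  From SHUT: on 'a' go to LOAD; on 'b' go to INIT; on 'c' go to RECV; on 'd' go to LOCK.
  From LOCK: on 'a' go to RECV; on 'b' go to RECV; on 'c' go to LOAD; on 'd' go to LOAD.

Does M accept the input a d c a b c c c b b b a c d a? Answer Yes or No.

No

Trace: LOAD -a-> IDLE -d-> LOCK -c-> LOAD -a-> IDLE -b-> SHUT -c-> RECV -c-> INIT -c-> INIT -b-> LOCK -b-> RECV -b-> SHUT -a-> LOAD -c-> INIT -d-> LOAD -a-> IDLE
End state IDLE is not accepting.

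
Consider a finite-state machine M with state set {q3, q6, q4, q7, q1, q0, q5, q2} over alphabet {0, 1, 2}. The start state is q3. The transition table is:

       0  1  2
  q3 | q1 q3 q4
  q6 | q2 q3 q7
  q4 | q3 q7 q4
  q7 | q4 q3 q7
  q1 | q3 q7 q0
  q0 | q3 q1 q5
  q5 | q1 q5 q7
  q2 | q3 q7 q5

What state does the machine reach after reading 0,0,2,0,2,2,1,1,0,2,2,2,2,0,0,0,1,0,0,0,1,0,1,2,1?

q3

Trace: q3 -0-> q1 -0-> q3 -2-> q4 -0-> q3 -2-> q4 -2-> q4 -1-> q7 -1-> q3 -0-> q1 -2-> q0 -2-> q5 -2-> q7 -2-> q7 -0-> q4 -0-> q3 -0-> q1 -1-> q7 -0-> q4 -0-> q3 -0-> q1 -1-> q7 -0-> q4 -1-> q7 -2-> q7 -1-> q3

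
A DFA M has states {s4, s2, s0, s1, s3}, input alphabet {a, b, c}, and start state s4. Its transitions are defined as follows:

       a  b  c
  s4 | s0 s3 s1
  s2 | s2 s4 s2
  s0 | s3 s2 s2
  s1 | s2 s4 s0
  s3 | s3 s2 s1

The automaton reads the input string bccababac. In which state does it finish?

start at s4
read 'b': s4 → s3
read 'c': s3 → s1
read 'c': s1 → s0
read 'a': s0 → s3
read 'b': s3 → s2
read 'a': s2 → s2
read 'b': s2 → s4
read 'a': s4 → s0
read 'c': s0 → s2

s2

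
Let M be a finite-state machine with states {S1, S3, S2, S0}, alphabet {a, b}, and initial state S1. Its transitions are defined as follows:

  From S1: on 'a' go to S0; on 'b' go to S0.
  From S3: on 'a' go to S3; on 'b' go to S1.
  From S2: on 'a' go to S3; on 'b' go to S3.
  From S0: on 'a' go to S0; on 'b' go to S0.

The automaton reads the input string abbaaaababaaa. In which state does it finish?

S0

S1 → S0 → S0 → S0 → S0 → S0 → S0 → S0 → S0 → S0 → S0 → S0 → S0 → S0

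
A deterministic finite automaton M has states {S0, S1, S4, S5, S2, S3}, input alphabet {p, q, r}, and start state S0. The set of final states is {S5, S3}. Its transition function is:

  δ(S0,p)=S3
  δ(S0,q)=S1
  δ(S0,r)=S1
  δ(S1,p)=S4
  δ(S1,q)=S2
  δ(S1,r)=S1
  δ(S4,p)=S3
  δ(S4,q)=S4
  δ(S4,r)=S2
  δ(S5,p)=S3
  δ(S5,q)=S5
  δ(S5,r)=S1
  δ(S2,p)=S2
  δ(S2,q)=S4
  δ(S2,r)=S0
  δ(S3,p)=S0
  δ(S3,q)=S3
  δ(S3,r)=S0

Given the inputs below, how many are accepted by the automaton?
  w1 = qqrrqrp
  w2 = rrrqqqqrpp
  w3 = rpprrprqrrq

w1: Trace: S0 -q-> S1 -q-> S2 -r-> S0 -r-> S1 -q-> S2 -r-> S0 -p-> S3  → end S3, accepted
w2: Trace: S0 -r-> S1 -r-> S1 -r-> S1 -q-> S2 -q-> S4 -q-> S4 -q-> S4 -r-> S2 -p-> S2 -p-> S2  → end S2, rejected
w3: Trace: S0 -r-> S1 -p-> S4 -p-> S3 -r-> S0 -r-> S1 -p-> S4 -r-> S2 -q-> S4 -r-> S2 -r-> S0 -q-> S1  → end S1, rejected

1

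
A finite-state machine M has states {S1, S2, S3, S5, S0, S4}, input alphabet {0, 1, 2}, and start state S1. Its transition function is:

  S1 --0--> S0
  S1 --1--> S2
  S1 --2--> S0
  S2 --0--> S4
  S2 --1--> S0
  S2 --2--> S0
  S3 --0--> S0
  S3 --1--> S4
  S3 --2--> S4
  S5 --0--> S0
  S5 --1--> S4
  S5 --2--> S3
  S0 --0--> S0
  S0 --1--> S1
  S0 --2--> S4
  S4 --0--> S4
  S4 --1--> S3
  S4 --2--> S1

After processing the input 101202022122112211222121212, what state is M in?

Trace: S1 -1-> S2 -0-> S4 -1-> S3 -2-> S4 -0-> S4 -2-> S1 -0-> S0 -2-> S4 -2-> S1 -1-> S2 -2-> S0 -2-> S4 -1-> S3 -1-> S4 -2-> S1 -2-> S0 -1-> S1 -1-> S2 -2-> S0 -2-> S4 -2-> S1 -1-> S2 -2-> S0 -1-> S1 -2-> S0 -1-> S1 -2-> S0

S0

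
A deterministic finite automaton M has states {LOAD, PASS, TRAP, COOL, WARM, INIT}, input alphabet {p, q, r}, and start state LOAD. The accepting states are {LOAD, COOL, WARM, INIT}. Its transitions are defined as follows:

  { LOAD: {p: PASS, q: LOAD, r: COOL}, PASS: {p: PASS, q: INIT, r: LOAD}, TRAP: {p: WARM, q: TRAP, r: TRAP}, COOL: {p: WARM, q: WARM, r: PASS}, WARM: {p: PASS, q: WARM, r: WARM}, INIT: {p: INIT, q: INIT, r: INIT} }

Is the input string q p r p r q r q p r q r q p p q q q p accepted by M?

Yes

LOAD → LOAD → PASS → LOAD → PASS → LOAD → LOAD → COOL → WARM → PASS → LOAD → LOAD → COOL → WARM → PASS → PASS → INIT → INIT → INIT → INIT
End state INIT is accepting.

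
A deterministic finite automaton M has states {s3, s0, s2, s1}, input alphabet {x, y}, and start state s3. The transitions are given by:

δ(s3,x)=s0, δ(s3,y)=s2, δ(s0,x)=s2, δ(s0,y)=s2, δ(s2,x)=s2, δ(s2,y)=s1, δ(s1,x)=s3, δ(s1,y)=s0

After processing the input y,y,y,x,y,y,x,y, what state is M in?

s3 → s2 → s1 → s0 → s2 → s1 → s0 → s2 → s1

s1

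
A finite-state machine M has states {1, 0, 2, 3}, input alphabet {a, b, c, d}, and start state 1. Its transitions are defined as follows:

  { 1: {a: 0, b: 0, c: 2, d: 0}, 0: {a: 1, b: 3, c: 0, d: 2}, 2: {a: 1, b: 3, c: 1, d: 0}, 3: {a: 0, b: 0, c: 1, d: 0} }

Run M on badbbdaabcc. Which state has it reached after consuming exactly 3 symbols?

0

Trace: 1 -b-> 0 -a-> 1 -d-> 0
After 3 symbols: 0.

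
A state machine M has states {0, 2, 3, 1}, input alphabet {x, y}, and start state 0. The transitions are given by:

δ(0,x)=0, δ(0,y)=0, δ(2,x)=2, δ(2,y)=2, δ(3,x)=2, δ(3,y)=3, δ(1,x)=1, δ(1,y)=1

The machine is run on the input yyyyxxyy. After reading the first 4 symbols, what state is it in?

0

Trace: 0 -y-> 0 -y-> 0 -y-> 0 -y-> 0
After 4 symbols: 0.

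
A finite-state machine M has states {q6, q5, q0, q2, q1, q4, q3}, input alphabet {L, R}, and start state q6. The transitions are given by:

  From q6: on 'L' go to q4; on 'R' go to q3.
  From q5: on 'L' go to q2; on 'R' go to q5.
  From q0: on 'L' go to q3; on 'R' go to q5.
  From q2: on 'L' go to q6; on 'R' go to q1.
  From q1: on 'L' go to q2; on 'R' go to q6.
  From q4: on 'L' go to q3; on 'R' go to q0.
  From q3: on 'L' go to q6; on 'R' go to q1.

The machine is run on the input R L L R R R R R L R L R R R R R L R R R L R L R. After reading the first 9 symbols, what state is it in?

q2

start at q6
read 'R': q6 → q3
read 'L': q3 → q6
read 'L': q6 → q4
read 'R': q4 → q0
read 'R': q0 → q5
read 'R': q5 → q5
read 'R': q5 → q5
read 'R': q5 → q5
read 'L': q5 → q2
After 9 symbols: q2.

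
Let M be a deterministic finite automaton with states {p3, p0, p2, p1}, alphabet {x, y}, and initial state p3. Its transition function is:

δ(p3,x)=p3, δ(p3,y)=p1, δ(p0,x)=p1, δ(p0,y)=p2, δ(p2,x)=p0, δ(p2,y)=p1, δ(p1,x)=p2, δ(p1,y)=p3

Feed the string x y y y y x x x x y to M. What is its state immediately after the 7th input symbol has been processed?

p3 → p3 → p1 → p3 → p1 → p3 → p3 → p3
After 7 symbols: p3.

p3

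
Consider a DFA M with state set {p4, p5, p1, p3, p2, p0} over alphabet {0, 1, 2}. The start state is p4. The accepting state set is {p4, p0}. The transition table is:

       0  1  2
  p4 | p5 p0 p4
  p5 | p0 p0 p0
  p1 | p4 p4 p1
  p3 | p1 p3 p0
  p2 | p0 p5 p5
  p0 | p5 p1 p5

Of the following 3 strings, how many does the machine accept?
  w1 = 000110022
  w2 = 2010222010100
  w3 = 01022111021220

w1: p4 → p5 → p0 → p5 → p0 → p1 → p4 → p5 → p0 → p5  → end p5, rejected
w2: p4 → p4 → p5 → p0 → p5 → p0 → p5 → p0 → p5 → p0 → p5 → p0 → p5 → p0  → end p0, accepted
w3: p4 → p5 → p0 → p5 → p0 → p5 → p0 → p1 → p4 → p5 → p0 → p1 → p1 → p1 → p4  → end p4, accepted

2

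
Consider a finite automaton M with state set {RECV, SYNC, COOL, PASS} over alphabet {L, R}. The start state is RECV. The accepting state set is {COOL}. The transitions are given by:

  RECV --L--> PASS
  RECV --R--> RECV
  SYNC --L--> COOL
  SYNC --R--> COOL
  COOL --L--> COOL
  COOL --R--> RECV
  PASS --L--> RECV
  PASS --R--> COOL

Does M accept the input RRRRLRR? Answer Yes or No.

start at RECV
read 'R': RECV → RECV
read 'R': RECV → RECV
read 'R': RECV → RECV
read 'R': RECV → RECV
read 'L': RECV → PASS
read 'R': PASS → COOL
read 'R': COOL → RECV
End state RECV is not accepting.

No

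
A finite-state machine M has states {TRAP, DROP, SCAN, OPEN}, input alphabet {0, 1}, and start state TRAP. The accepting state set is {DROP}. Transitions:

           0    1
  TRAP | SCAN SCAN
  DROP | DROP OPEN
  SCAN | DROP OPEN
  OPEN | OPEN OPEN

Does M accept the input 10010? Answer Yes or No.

start at TRAP
read '1': TRAP → SCAN
read '0': SCAN → DROP
read '0': DROP → DROP
read '1': DROP → OPEN
read '0': OPEN → OPEN
End state OPEN is not accepting.

No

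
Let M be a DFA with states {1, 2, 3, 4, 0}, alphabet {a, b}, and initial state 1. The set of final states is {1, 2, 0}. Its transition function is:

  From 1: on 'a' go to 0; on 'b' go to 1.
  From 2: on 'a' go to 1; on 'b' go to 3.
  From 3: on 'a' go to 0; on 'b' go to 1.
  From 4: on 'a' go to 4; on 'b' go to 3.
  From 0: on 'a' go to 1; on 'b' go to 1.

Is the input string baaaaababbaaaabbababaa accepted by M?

Yes

1 → 1 → 0 → 1 → 0 → 1 → 0 → 1 → 0 → 1 → 1 → 0 → 1 → 0 → 1 → 1 → 1 → 0 → 1 → 0 → 1 → 0 → 1
End state 1 is accepting.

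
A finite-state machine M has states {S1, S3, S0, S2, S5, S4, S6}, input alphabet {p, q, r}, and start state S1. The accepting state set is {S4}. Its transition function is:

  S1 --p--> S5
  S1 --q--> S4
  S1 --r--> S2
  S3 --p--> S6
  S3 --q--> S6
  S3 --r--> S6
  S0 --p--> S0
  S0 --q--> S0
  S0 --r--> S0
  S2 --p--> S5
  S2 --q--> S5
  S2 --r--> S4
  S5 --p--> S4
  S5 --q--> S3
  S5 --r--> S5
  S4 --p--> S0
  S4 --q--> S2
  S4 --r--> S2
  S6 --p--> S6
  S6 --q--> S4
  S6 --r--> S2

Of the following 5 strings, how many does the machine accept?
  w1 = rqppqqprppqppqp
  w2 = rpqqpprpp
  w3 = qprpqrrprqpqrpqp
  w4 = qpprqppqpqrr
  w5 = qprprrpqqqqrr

1

w1:
  start at S1
  read 'r': S1 → S2
  read 'q': S2 → S5
  read 'p': S5 → S4
  read 'p': S4 → S0
  read 'q': S0 → S0
  read 'q': S0 → S0
  read 'p': S0 → S0
  read 'r': S0 → S0
  read 'p': S0 → S0
  read 'p': S0 → S0
  read 'q': S0 → S0
  read 'p': S0 → S0
  read 'p': S0 → S0
  read 'q': S0 → S0
  read 'p': S0 → S0
  end S0, rejected
w2:
  start at S1
  read 'r': S1 → S2
  read 'p': S2 → S5
  read 'q': S5 → S3
  read 'q': S3 → S6
  read 'p': S6 → S6
  read 'p': S6 → S6
  read 'r': S6 → S2
  read 'p': S2 → S5
  read 'p': S5 → S4
  end S4, accepted
w3:
  start at S1
  read 'q': S1 → S4
  read 'p': S4 → S0
  read 'r': S0 → S0
  read 'p': S0 → S0
  read 'q': S0 → S0
  read 'r': S0 → S0
  read 'r': S0 → S0
  read 'p': S0 → S0
  read 'r': S0 → S0
  read 'q': S0 → S0
  read 'p': S0 → S0
  read 'q': S0 → S0
  read 'r': S0 → S0
  read 'p': S0 → S0
  read 'q': S0 → S0
  read 'p': S0 → S0
  end S0, rejected
w4:
  start at S1
  read 'q': S1 → S4
  read 'p': S4 → S0
  read 'p': S0 → S0
  read 'r': S0 → S0
  read 'q': S0 → S0
  read 'p': S0 → S0
  read 'p': S0 → S0
  read 'q': S0 → S0
  read 'p': S0 → S0
  read 'q': S0 → S0
  read 'r': S0 → S0
  read 'r': S0 → S0
  end S0, rejected
w5:
  start at S1
  read 'q': S1 → S4
  read 'p': S4 → S0
  read 'r': S0 → S0
  read 'p': S0 → S0
  read 'r': S0 → S0
  read 'r': S0 → S0
  read 'p': S0 → S0
  read 'q': S0 → S0
  read 'q': S0 → S0
  read 'q': S0 → S0
  read 'q': S0 → S0
  read 'r': S0 → S0
  read 'r': S0 → S0
  end S0, rejected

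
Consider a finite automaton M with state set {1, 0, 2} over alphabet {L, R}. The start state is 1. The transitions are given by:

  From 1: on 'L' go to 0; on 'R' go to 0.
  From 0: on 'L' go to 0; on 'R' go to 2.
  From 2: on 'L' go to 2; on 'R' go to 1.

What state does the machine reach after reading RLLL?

Trace: 1 -R-> 0 -L-> 0 -L-> 0 -L-> 0

0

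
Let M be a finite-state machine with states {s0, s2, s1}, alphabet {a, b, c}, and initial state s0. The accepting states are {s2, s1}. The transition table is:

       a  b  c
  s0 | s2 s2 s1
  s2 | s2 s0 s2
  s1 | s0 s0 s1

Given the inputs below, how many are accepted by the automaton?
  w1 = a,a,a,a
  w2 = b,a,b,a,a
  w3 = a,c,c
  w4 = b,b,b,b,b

4

w1: s0 → s2 → s2 → s2 → s2  → end s2, accepted
w2: s0 → s2 → s2 → s0 → s2 → s2  → end s2, accepted
w3: s0 → s2 → s2 → s2  → end s2, accepted
w4: s0 → s2 → s0 → s2 → s0 → s2  → end s2, accepted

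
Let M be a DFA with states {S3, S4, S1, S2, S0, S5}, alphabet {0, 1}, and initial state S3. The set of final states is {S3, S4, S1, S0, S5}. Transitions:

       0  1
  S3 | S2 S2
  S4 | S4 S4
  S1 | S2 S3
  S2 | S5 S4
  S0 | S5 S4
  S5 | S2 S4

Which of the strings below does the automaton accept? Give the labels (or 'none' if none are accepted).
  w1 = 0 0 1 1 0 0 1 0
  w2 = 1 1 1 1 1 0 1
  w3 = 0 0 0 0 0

w1:
  start at S3
  read '0': S3 → S2
  read '0': S2 → S5
  read '1': S5 → S4
  read '1': S4 → S4
  read '0': S4 → S4
  read '0': S4 → S4
  read '1': S4 → S4
  read '0': S4 → S4
  end S4, accepted
w2:
  start at S3
  read '1': S3 → S2
  read '1': S2 → S4
  read '1': S4 → S4
  read '1': S4 → S4
  read '1': S4 → S4
  read '0': S4 → S4
  read '1': S4 → S4
  end S4, accepted
w3:
  start at S3
  read '0': S3 → S2
  read '0': S2 → S5
  read '0': S5 → S2
  read '0': S2 → S5
  read '0': S5 → S2
  end S2, rejected

w1, w2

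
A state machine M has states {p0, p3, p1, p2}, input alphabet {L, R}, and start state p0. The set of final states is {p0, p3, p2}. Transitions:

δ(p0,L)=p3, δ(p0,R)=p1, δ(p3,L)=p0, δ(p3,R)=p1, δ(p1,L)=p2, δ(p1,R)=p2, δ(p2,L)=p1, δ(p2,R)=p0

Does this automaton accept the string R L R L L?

start at p0
read 'R': p0 → p1
read 'L': p1 → p2
read 'R': p2 → p0
read 'L': p0 → p3
read 'L': p3 → p0
End state p0 is accepting.

Yes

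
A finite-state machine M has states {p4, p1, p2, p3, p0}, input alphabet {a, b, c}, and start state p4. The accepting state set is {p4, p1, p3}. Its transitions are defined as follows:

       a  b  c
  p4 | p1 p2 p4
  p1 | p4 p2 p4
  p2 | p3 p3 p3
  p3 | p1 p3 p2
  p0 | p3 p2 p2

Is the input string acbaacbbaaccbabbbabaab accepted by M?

Trace: p4 -a-> p1 -c-> p4 -b-> p2 -a-> p3 -a-> p1 -c-> p4 -b-> p2 -b-> p3 -a-> p1 -a-> p4 -c-> p4 -c-> p4 -b-> p2 -a-> p3 -b-> p3 -b-> p3 -b-> p3 -a-> p1 -b-> p2 -a-> p3 -a-> p1 -b-> p2
End state p2 is not accepting.

No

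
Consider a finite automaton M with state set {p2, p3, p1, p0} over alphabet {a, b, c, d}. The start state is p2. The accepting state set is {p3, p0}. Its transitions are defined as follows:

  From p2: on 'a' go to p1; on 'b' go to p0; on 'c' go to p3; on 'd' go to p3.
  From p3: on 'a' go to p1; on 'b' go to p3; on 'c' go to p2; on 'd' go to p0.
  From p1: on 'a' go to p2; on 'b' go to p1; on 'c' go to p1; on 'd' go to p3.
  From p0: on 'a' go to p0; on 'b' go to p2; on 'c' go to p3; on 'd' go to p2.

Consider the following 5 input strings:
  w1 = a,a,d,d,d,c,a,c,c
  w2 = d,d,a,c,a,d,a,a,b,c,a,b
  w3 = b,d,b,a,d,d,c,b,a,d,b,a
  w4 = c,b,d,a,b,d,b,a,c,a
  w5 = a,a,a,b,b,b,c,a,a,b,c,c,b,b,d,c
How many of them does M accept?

w1: Trace: p2 -a-> p1 -a-> p2 -d-> p3 -d-> p0 -d-> p2 -c-> p3 -a-> p1 -c-> p1 -c-> p1  → end p1, rejected
w2: Trace: p2 -d-> p3 -d-> p0 -a-> p0 -c-> p3 -a-> p1 -d-> p3 -a-> p1 -a-> p2 -b-> p0 -c-> p3 -a-> p1 -b-> p1  → end p1, rejected
w3: Trace: p2 -b-> p0 -d-> p2 -b-> p0 -a-> p0 -d-> p2 -d-> p3 -c-> p2 -b-> p0 -a-> p0 -d-> p2 -b-> p0 -a-> p0  → end p0, accepted
w4: Trace: p2 -c-> p3 -b-> p3 -d-> p0 -a-> p0 -b-> p2 -d-> p3 -b-> p3 -a-> p1 -c-> p1 -a-> p2  → end p2, rejected
w5: Trace: p2 -a-> p1 -a-> p2 -a-> p1 -b-> p1 -b-> p1 -b-> p1 -c-> p1 -a-> p2 -a-> p1 -b-> p1 -c-> p1 -c-> p1 -b-> p1 -b-> p1 -d-> p3 -c-> p2  → end p2, rejected

1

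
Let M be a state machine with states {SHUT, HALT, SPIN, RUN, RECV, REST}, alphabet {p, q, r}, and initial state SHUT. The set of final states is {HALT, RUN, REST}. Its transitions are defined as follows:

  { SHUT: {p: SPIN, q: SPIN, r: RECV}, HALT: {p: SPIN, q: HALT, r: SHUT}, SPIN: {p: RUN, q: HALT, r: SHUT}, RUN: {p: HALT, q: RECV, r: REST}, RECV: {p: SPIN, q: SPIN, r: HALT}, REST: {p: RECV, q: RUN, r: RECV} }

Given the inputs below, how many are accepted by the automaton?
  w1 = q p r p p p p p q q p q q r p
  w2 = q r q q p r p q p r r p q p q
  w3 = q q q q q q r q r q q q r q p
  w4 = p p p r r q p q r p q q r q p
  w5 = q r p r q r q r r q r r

3

w1: Trace: SHUT -q-> SPIN -p-> RUN -r-> REST -p-> RECV -p-> SPIN -p-> RUN -p-> HALT -p-> SPIN -q-> HALT -q-> HALT -p-> SPIN -q-> HALT -q-> HALT -r-> SHUT -p-> SPIN  → end SPIN, rejected
w2: Trace: SHUT -q-> SPIN -r-> SHUT -q-> SPIN -q-> HALT -p-> SPIN -r-> SHUT -p-> SPIN -q-> HALT -p-> SPIN -r-> SHUT -r-> RECV -p-> SPIN -q-> HALT -p-> SPIN -q-> HALT  → end HALT, accepted
w3: Trace: SHUT -q-> SPIN -q-> HALT -q-> HALT -q-> HALT -q-> HALT -q-> HALT -r-> SHUT -q-> SPIN -r-> SHUT -q-> SPIN -q-> HALT -q-> HALT -r-> SHUT -q-> SPIN -p-> RUN  → end RUN, accepted
w4: Trace: SHUT -p-> SPIN -p-> RUN -p-> HALT -r-> SHUT -r-> RECV -q-> SPIN -p-> RUN -q-> RECV -r-> HALT -p-> SPIN -q-> HALT -q-> HALT -r-> SHUT -q-> SPIN -p-> RUN  → end RUN, accepted
w5: Trace: SHUT -q-> SPIN -r-> SHUT -p-> SPIN -r-> SHUT -q-> SPIN -r-> SHUT -q-> SPIN -r-> SHUT -r-> RECV -q-> SPIN -r-> SHUT -r-> RECV  → end RECV, rejected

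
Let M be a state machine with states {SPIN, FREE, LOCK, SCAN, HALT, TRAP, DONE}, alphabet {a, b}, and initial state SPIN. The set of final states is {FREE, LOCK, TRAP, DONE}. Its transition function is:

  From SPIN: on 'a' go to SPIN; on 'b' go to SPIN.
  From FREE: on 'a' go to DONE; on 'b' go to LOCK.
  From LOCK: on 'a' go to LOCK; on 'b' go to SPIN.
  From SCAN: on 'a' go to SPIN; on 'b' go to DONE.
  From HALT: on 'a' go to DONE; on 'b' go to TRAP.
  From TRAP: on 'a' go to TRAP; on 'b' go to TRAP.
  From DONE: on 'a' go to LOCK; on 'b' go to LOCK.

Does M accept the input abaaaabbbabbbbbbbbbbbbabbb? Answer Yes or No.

No

SPIN → SPIN → SPIN → SPIN → SPIN → SPIN → SPIN → SPIN → SPIN → SPIN → SPIN → SPIN → SPIN → SPIN → SPIN → SPIN → SPIN → SPIN → SPIN → SPIN → SPIN → SPIN → SPIN → SPIN → SPIN → SPIN → SPIN
End state SPIN is not accepting.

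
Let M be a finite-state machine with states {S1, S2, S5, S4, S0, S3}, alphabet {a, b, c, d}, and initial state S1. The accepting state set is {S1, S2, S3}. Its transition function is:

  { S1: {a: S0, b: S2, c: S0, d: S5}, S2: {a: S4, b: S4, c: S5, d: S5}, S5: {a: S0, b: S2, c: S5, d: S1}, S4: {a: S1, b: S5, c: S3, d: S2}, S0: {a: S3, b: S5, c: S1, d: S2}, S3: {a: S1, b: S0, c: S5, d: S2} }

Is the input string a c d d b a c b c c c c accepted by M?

No

Trace: S1 -a-> S0 -c-> S1 -d-> S5 -d-> S1 -b-> S2 -a-> S4 -c-> S3 -b-> S0 -c-> S1 -c-> S0 -c-> S1 -c-> S0
End state S0 is not accepting.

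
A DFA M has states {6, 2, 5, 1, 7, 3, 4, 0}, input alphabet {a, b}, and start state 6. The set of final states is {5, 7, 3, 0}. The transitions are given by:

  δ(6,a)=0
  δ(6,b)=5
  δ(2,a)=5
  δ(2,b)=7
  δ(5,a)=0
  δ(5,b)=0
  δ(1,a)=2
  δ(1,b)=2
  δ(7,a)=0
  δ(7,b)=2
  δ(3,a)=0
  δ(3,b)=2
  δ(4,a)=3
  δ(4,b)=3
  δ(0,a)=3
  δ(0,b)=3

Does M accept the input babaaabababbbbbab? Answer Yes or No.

Yes

Trace: 6 -b-> 5 -a-> 0 -b-> 3 -a-> 0 -a-> 3 -a-> 0 -b-> 3 -a-> 0 -b-> 3 -a-> 0 -b-> 3 -b-> 2 -b-> 7 -b-> 2 -b-> 7 -a-> 0 -b-> 3
End state 3 is accepting.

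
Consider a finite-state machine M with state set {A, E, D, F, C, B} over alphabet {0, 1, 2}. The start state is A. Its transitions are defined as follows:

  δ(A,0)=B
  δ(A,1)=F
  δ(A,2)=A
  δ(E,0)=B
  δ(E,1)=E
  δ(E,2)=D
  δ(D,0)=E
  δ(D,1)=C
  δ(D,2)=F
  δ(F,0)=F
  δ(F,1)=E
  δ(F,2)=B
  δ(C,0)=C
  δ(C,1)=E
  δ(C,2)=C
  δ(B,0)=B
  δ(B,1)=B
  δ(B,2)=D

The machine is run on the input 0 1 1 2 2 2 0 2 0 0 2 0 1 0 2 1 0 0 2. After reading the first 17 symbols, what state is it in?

start at A
read '0': A → B
read '1': B → B
read '1': B → B
read '2': B → D
read '2': D → F
read '2': F → B
read '0': B → B
read '2': B → D
read '0': D → E
read '0': E → B
read '2': B → D
read '0': D → E
read '1': E → E
read '0': E → B
read '2': B → D
read '1': D → C
read '0': C → C
After 17 symbols: C.

C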